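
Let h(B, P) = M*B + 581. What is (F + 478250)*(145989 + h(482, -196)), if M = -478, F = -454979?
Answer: -1950714846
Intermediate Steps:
h(B, P) = 581 - 478*B (h(B, P) = -478*B + 581 = 581 - 478*B)
(F + 478250)*(145989 + h(482, -196)) = (-454979 + 478250)*(145989 + (581 - 478*482)) = 23271*(145989 + (581 - 230396)) = 23271*(145989 - 229815) = 23271*(-83826) = -1950714846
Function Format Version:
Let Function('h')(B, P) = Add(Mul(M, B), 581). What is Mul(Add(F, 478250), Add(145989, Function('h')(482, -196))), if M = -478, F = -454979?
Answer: -1950714846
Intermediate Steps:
Function('h')(B, P) = Add(581, Mul(-478, B)) (Function('h')(B, P) = Add(Mul(-478, B), 581) = Add(581, Mul(-478, B)))
Mul(Add(F, 478250), Add(145989, Function('h')(482, -196))) = Mul(Add(-454979, 478250), Add(145989, Add(581, Mul(-478, 482)))) = Mul(23271, Add(145989, Add(581, -230396))) = Mul(23271, Add(145989, -229815)) = Mul(23271, -83826) = -1950714846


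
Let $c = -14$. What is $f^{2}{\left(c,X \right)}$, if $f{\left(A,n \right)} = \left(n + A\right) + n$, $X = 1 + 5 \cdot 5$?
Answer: $1444$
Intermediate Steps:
$X = 26$ ($X = 1 + 25 = 26$)
$f{\left(A,n \right)} = A + 2 n$ ($f{\left(A,n \right)} = \left(A + n\right) + n = A + 2 n$)
$f^{2}{\left(c,X \right)} = \left(-14 + 2 \cdot 26\right)^{2} = \left(-14 + 52\right)^{2} = 38^{2} = 1444$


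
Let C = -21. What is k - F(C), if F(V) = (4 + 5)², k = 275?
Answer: 194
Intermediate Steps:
F(V) = 81 (F(V) = 9² = 81)
k - F(C) = 275 - 1*81 = 275 - 81 = 194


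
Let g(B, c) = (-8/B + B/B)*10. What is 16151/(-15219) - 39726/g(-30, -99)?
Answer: -47746940/15219 ≈ -3137.3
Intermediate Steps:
g(B, c) = 10 - 80/B (g(B, c) = (-8/B + 1)*10 = (1 - 8/B)*10 = 10 - 80/B)
16151/(-15219) - 39726/g(-30, -99) = 16151/(-15219) - 39726/(10 - 80/(-30)) = 16151*(-1/15219) - 39726/(10 - 80*(-1/30)) = -16151/15219 - 39726/(10 + 8/3) = -16151/15219 - 39726/38/3 = -16151/15219 - 39726*3/38 = -16151/15219 - 59589/19 = -47746940/15219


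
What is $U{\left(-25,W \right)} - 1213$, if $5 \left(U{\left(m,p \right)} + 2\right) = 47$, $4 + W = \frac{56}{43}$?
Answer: $- \frac{6028}{5} \approx -1205.6$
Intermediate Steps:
$W = - \frac{116}{43}$ ($W = -4 + \frac{56}{43} = - \frac{116}{43} \approx -2.6977$)
$U{\left(m,p \right)} = \frac{37}{5}$ ($U{\left(m,p \right)} = -2 + \frac{1}{5} \cdot 47 = -2 + \frac{47}{5} = \frac{37}{5}$)
$U{\left(-25,W \right)} - 1213 = \frac{37}{5} - 1213 = - \frac{6028}{5}$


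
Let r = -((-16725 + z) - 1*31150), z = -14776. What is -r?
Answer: -62651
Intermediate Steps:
r = 62651 (r = -((-16725 - 14776) - 1*31150) = -(-31501 - 31150) = -1*(-62651) = 62651)
-r = -1*62651 = -62651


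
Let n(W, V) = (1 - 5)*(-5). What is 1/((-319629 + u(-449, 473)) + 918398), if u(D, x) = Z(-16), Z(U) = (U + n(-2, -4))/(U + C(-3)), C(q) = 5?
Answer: 11/6586455 ≈ 1.6701e-6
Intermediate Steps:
n(W, V) = 20 (n(W, V) = -4*(-5) = 20)
Z(U) = (20 + U)/(5 + U) (Z(U) = (U + 20)/(U + 5) = (20 + U)/(5 + U))
u(D, x) = -4/11 (u(D, x) = (20 - 16)/(5 - 16) = 4/(-11) = -1/11*4 = -4/11)
1/((-319629 + u(-449, 473)) + 918398) = 1/((-319629 - 4/11) + 918398) = 1/(-3515923/11 + 918398) = 1/(6586455/11) = 11/6586455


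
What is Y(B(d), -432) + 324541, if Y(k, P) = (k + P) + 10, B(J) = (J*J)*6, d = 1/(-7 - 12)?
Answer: 117006965/361 ≈ 3.2412e+5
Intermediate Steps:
d = -1/19 (d = 1/(-19) = -1/19 ≈ -0.052632)
B(J) = 6*J² (B(J) = J²*6 = 6*J²)
Y(k, P) = 10 + P + k (Y(k, P) = (P + k) + 10 = 10 + P + k)
Y(B(d), -432) + 324541 = (10 - 432 + 6*(-1/19)²) + 324541 = (10 - 432 + 6*(1/361)) + 324541 = (10 - 432 + 6/361) + 324541 = -152336/361 + 324541 = 117006965/361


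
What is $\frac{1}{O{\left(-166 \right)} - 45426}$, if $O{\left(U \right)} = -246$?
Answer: $- \frac{1}{45672} \approx -2.1895 \cdot 10^{-5}$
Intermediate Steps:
$\frac{1}{O{\left(-166 \right)} - 45426} = \frac{1}{-246 - 45426} = \frac{1}{-45672} = - \frac{1}{45672}$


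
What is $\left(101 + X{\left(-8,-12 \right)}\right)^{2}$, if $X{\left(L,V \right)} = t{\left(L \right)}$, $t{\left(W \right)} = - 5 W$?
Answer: $19881$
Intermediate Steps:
$X{\left(L,V \right)} = - 5 L$
$\left(101 + X{\left(-8,-12 \right)}\right)^{2} = \left(101 - -40\right)^{2} = \left(101 + 40\right)^{2} = 141^{2} = 19881$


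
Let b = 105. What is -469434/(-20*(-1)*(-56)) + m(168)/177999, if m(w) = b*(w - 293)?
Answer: 1989144823/4746640 ≈ 419.06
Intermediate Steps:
m(w) = -30765 + 105*w (m(w) = 105*(w - 293) = 105*(-293 + w) = -30765 + 105*w)
-469434/(-20*(-1)*(-56)) + m(168)/177999 = -469434/(-20*(-1)*(-56)) + (-30765 + 105*168)/177999 = -469434/(20*(-56)) + (-30765 + 17640)*(1/177999) = -469434/(-1120) - 13125*1/177999 = -469434*(-1/1120) - 4375/59333 = 33531/80 - 4375/59333 = 1989144823/4746640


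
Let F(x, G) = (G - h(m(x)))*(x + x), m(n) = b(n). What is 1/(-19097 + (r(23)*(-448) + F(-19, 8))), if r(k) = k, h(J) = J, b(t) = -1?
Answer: -1/29743 ≈ -3.3621e-5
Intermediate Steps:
m(n) = -1
F(x, G) = 2*x*(1 + G) (F(x, G) = (G - 1*(-1))*(x + x) = (G + 1)*(2*x) = (1 + G)*(2*x) = 2*x*(1 + G))
1/(-19097 + (r(23)*(-448) + F(-19, 8))) = 1/(-19097 + (23*(-448) + 2*(-19)*(1 + 8))) = 1/(-19097 + (-10304 + 2*(-19)*9)) = 1/(-19097 + (-10304 - 342)) = 1/(-19097 - 10646) = 1/(-29743) = -1/29743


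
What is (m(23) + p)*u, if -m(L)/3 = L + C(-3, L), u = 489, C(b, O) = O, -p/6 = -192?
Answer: 495846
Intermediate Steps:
p = 1152 (p = -6*(-192) = 1152)
m(L) = -6*L (m(L) = -3*(L + L) = -6*L)
(m(23) + p)*u = (-6*23 + 1152)*489 = (-138 + 1152)*489 = 1014*489 = 495846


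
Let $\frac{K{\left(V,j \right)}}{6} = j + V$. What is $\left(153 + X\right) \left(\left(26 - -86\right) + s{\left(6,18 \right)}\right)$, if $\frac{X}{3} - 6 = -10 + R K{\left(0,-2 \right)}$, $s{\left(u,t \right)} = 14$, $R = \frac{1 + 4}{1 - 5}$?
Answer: $23436$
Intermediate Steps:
$R = - \frac{5}{4}$ ($R = \frac{5}{-4} = 5 \left(- \frac{1}{4}\right) = - \frac{5}{4} \approx -1.25$)
$K{\left(V,j \right)} = 6 V + 6 j$ ($K{\left(V,j \right)} = 6 \left(j + V\right) = 6 \left(V + j\right) = 6 V + 6 j$)
$X = 33$ ($X = 18 + 3 \left(-10 - \frac{5 \left(6 \cdot 0 + 6 \left(-2\right)\right)}{4}\right) = 18 + 3 \left(-10 - \frac{5 \left(0 - 12\right)}{4}\right) = 18 + 3 \left(-10 - -15\right) = 18 + 3 \left(-10 + 15\right) = 18 + 3 \cdot 5 = 18 + 15 = 33$)
$\left(153 + X\right) \left(\left(26 - -86\right) + s{\left(6,18 \right)}\right) = \left(153 + 33\right) \left(\left(26 - -86\right) + 14\right) = 186 \left(\left(26 + 86\right) + 14\right) = 186 \left(112 + 14\right) = 186 \cdot 126 = 23436$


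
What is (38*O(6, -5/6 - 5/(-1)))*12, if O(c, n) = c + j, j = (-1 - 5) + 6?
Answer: 2736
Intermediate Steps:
j = 0 (j = -6 + 6 = 0)
O(c, n) = c (O(c, n) = c + 0 = c)
(38*O(6, -5/6 - 5/(-1)))*12 = (38*6)*12 = 228*12 = 2736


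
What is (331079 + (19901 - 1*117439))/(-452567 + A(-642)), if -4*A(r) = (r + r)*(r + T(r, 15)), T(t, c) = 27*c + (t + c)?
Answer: -33363/104273 ≈ -0.31996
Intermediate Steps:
T(t, c) = t + 28*c (T(t, c) = 27*c + (c + t) = t + 28*c)
A(r) = -r*(420 + 2*r)/2 (A(r) = -(r + r)*(r + (r + 28*15))/4 = -2*r*(r + (r + 420))/4 = -2*r*(r + (420 + r))/4 = -2*r*(420 + 2*r)/4 = -r*(420 + 2*r)/2)
(331079 + (19901 - 1*117439))/(-452567 + A(-642)) = (331079 + (19901 - 1*117439))/(-452567 - 1*(-642)*(210 - 642)) = (331079 + (19901 - 117439))/(-452567 - 1*(-642)*(-432)) = (331079 - 97538)/(-452567 - 277344) = 233541/(-729911) = 233541*(-1/729911) = -33363/104273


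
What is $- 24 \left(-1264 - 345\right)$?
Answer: $38616$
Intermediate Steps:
$- 24 \left(-1264 - 345\right) = \left(-24\right) \left(-1609\right) = 38616$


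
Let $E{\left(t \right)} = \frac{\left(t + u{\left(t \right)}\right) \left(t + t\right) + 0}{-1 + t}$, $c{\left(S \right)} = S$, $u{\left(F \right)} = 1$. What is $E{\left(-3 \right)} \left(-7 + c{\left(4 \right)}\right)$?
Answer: $9$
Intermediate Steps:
$E{\left(t \right)} = \frac{2 t \left(1 + t\right)}{-1 + t}$ ($E{\left(t \right)} = \frac{\left(t + 1\right) \left(t + t\right) + 0}{-1 + t} = \frac{\left(1 + t\right) 2 t + 0}{-1 + t} = \frac{2 t \left(1 + t\right) + 0}{-1 + t} = \frac{2 t \left(1 + t\right)}{-1 + t}$)
$E{\left(-3 \right)} \left(-7 + c{\left(4 \right)}\right) = 2 \left(-3\right) \frac{1}{-1 - 3} \left(1 - 3\right) \left(-7 + 4\right) = 2 \left(-3\right) \frac{1}{-4} \left(-2\right) \left(-3\right) = 2 \left(-3\right) \left(- \frac{1}{4}\right) \left(-2\right) \left(-3\right) = \left(-3\right) \left(-3\right) = 9$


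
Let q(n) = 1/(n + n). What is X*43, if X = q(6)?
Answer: 43/12 ≈ 3.5833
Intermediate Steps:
q(n) = 1/(2*n)
X = 1/12 (X = (½)/6 = (½)*(⅙) = 1/12 ≈ 0.083333)
X*43 = (1/12)*43 = 43/12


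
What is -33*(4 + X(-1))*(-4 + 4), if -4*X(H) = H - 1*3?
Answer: 0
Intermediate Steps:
X(H) = ¾ - H/4 (X(H) = -(H - 1*3)/4 = -(H - 3)/4 = -(-3 + H)/4 = ¾ - H/4)
-33*(4 + X(-1))*(-4 + 4) = -33*(4 + (¾ - ¼*(-1)))*(-4 + 4) = -33*(4 + (¾ + ¼))*0 = -33*(4 + 1)*0 = -165*0 = -33*0 = 0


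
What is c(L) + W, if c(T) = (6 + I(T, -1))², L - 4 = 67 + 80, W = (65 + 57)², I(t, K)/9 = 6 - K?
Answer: 19645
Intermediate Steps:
I(t, K) = 54 - 9*K (I(t, K) = 9*(6 - K) = 54 - 9*K)
W = 14884 (W = 122² = 14884)
L = 151 (L = 4 + (67 + 80) = 4 + 147 = 151)
c(T) = 4761 (c(T) = (6 + (54 - 9*(-1)))² = (6 + (54 + 9))² = (6 + 63)² = 69² = 4761)
c(L) + W = 4761 + 14884 = 19645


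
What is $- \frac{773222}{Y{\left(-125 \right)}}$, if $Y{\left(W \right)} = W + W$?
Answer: $\frac{386611}{125} \approx 3092.9$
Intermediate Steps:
$Y{\left(W \right)} = 2 W$
$- \frac{773222}{Y{\left(-125 \right)}} = - \frac{773222}{2 \left(-125\right)} = - \frac{773222}{-250} = \left(-773222\right) \left(- \frac{1}{250}\right) = \frac{386611}{125}$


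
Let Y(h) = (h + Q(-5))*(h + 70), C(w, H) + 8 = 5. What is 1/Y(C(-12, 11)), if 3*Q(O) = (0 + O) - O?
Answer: -1/201 ≈ -0.0049751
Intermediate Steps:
C(w, H) = -3 (C(w, H) = -8 + 5 = -3)
Q(O) = 0 (Q(O) = ((0 + O) - O)/3 = (O - O)/3 = (⅓)*0 = 0)
Y(h) = h*(70 + h) (Y(h) = (h + 0)*(h + 70) = h*(70 + h))
1/Y(C(-12, 11)) = 1/(-3*(70 - 3)) = 1/(-3*67) = 1/(-201) = -1/201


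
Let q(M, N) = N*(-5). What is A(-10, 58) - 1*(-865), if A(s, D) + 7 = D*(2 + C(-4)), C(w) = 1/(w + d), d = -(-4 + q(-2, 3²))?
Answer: 43888/45 ≈ 975.29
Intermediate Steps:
q(M, N) = -5*N
d = 49 (d = -(-4 - 5*3²) = -(-4 - 5*9) = -(-4 - 45) = -1*(-49) = 49)
C(w) = 1/(49 + w) (C(w) = 1/(w + 49) = 1/(49 + w))
A(s, D) = -7 + 91*D/45 (A(s, D) = -7 + D*(2 + 1/(49 - 4)) = -7 + D*(2 + 1/45) = -7 + D*(91/45) = -7 + 91*D/45)
A(-10, 58) - 1*(-865) = (-7 + (91/45)*58) - 1*(-865) = (-7 + 5278/45) + 865 = 4963/45 + 865 = 43888/45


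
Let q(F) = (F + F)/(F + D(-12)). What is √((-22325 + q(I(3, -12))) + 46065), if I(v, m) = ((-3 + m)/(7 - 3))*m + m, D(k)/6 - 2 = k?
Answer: √213638/3 ≈ 154.07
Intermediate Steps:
D(k) = 12 + 6*k
I(v, m) = m + m*(-¾ + m/4) (I(v, m) = ((-3 + m)/4)*m + m = ((-3 + m)*(¼))*m + m = (-¾ + m/4)*m + m = m*(-¾ + m/4) + m = m + m*(-¾ + m/4))
q(F) = 2*F/(-60 + F) (q(F) = (F + F)/(F + (12 + 6*(-12))) = (2*F)/(F + (12 - 72)) = (2*F)/(F - 60) = (2*F)/(-60 + F) = 2*F/(-60 + F))
√((-22325 + q(I(3, -12))) + 46065) = √((-22325 + 2*((¼)*(-12)*(1 - 12))/(-60 + (¼)*(-12)*(1 - 12))) + 46065) = √((-22325 + 2*((¼)*(-12)*(-11))/(-60 + (¼)*(-12)*(-11))) + 46065) = √((-22325 + 2*33/(-60 + 33)) + 46065) = √((-22325 + 2*33/(-27)) + 46065) = √((-22325 + 2*33*(-1/27)) + 46065) = √((-22325 - 22/9) + 46065) = √(-200947/9 + 46065) = √(213638/9) = √213638/3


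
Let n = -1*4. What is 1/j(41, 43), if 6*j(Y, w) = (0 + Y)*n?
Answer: -3/82 ≈ -0.036585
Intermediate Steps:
n = -4
j(Y, w) = -2*Y/3 (j(Y, w) = ((0 + Y)*(-4))/6 = (Y*(-4))/6 = (-4*Y)/6 = -2*Y/3)
1/j(41, 43) = 1/(-2/3*41) = 1/(-82/3) = -3/82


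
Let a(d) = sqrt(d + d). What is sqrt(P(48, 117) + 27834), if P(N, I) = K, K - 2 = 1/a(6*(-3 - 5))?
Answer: sqrt(4008384 - 6*I*sqrt(6))/12 ≈ 166.84 - 0.00030587*I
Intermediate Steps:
a(d) = sqrt(2)*sqrt(d) (a(d) = sqrt(2*d) = sqrt(2)*sqrt(d))
K = 2 - I*sqrt(6)/24 (K = 2 + 1/(sqrt(2)*sqrt(6*(-3 - 5))) = 2 + 1/(sqrt(2)*sqrt(6*(-8))) = 2 + 1/(sqrt(2)*sqrt(-48)) = 2 + 1/(sqrt(2)*(4*I*sqrt(3))) = 2 + 1/(4*I*sqrt(6)) = 2 - I*sqrt(6)/24 ≈ 2.0 - 0.10206*I)
P(N, I) = 2 - I*sqrt(6)/24
sqrt(P(48, 117) + 27834) = sqrt((2 - I*sqrt(6)/24) + 27834) = sqrt(27836 - I*sqrt(6)/24)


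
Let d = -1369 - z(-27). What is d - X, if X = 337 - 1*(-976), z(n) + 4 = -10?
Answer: -2668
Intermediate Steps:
z(n) = -14 (z(n) = -4 - 10 = -14)
d = -1355 (d = -1369 - 1*(-14) = -1369 + 14 = -1355)
X = 1313 (X = 337 + 976 = 1313)
d - X = -1355 - 1*1313 = -1355 - 1313 = -2668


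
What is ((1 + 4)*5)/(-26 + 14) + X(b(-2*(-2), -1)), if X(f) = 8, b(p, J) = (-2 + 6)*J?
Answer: 71/12 ≈ 5.9167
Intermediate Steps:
b(p, J) = 4*J
((1 + 4)*5)/(-26 + 14) + X(b(-2*(-2), -1)) = ((1 + 4)*5)/(-26 + 14) + 8 = (5*5)/(-12) + 8 = 25*(-1/12) + 8 = -25/12 + 8 = 71/12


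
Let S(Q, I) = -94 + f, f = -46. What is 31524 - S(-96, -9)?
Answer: 31664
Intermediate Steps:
S(Q, I) = -140 (S(Q, I) = -94 - 46 = -140)
31524 - S(-96, -9) = 31524 - 1*(-140) = 31524 + 140 = 31664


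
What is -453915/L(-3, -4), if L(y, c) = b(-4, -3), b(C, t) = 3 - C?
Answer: -64845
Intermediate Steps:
L(y, c) = 7 (L(y, c) = 3 - 1*(-4) = 3 + 4 = 7)
-453915/L(-3, -4) = -453915/7 = -41265*11/7 = -64845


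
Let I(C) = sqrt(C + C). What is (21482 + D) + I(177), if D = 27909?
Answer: 49391 + sqrt(354) ≈ 49410.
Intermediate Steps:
I(C) = sqrt(2)*sqrt(C) (I(C) = sqrt(2*C) = sqrt(2)*sqrt(C))
(21482 + D) + I(177) = (21482 + 27909) + sqrt(2)*sqrt(177) = 49391 + sqrt(354)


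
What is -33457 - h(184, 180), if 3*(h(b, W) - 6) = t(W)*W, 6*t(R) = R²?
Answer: -357463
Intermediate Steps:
t(R) = R²/6
h(b, W) = 6 + W³/18 (h(b, W) = 6 + ((W²/6)*W)/3 = 6 + (W³/6)/3 = 6 + W³/18)
-33457 - h(184, 180) = -33457 - (6 + (1/18)*180³) = -33457 - (6 + (1/18)*5832000) = -33457 - (6 + 324000) = -33457 - 1*324006 = -33457 - 324006 = -357463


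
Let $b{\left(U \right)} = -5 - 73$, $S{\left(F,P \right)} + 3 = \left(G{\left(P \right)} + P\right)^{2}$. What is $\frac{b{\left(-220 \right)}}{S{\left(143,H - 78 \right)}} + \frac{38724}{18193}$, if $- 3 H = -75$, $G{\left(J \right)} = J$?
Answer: $\frac{61938234}{29194567} \approx 2.1216$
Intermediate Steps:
$H = 25$ ($H = \left(- \frac{1}{3}\right) \left(-75\right) = 25$)
$S{\left(F,P \right)} = -3 + 4 P^{2}$ ($S{\left(F,P \right)} = -3 + \left(P + P\right)^{2} = -3 + \left(2 P\right)^{2} = -3 + 4 P^{2}$)
$b{\left(U \right)} = -78$
$\frac{b{\left(-220 \right)}}{S{\left(143,H - 78 \right)}} + \frac{38724}{18193} = - \frac{78}{-3 + 4 \left(25 - 78\right)^{2}} + \frac{38724}{18193} = - \frac{78}{-3 + 4 \left(25 - 78\right)^{2}} + 38724 \cdot \frac{1}{18193} = - \frac{78}{-3 + 4 \left(-53\right)^{2}} + \frac{5532}{2599} = - \frac{78}{-3 + 4 \cdot 2809} + \frac{5532}{2599} = - \frac{78}{-3 + 11236} + \frac{5532}{2599} = - \frac{78}{11233} + \frac{5532}{2599} = \frac{61938234}{29194567}$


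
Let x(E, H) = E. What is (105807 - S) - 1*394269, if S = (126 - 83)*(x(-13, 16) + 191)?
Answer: -296116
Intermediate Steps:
S = 7654 (S = (126 - 83)*(-13 + 191) = 43*178 = 7654)
(105807 - S) - 1*394269 = (105807 - 1*7654) - 1*394269 = (105807 - 7654) - 394269 = 98153 - 394269 = -296116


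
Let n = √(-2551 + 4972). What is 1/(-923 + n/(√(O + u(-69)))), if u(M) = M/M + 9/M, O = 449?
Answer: -3183427/2938284560 - √64016889/2938284560 ≈ -0.0010862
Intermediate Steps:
u(M) = 1 + 9/M
n = 3*√269 (n = √2421 = 3*√269 ≈ 49.204)
1/(-923 + n/(√(O + u(-69)))) = 1/(-923 + (3*√269)/(√(449 + (9 - 69)/(-69)))) = 1/(-923 + (3*√269)/(√(449 - 1/69*(-60)))) = 1/(-923 + (3*√269)/(√(449 + 20/23))) = 1/(-923 + (3*√269)/(√(10347/23))) = 1/(-923 + (3*√269)/((√237981/23))) = 1/(-923 + (3*√269)*(√237981/10347)) = 1/(-923 + √64016889/3449)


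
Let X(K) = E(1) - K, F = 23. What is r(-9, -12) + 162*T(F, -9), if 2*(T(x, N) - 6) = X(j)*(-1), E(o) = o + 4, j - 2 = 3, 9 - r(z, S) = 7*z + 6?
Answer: 1038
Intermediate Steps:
r(z, S) = 3 - 7*z (r(z, S) = 9 - (7*z + 6) = 9 - (6 + 7*z) = 9 + (-6 - 7*z) = 3 - 7*z)
j = 5 (j = 2 + 3 = 5)
E(o) = 4 + o
X(K) = 5 - K (X(K) = (4 + 1) - K = 5 - K)
T(x, N) = 6 (T(x, N) = 6 + ((5 - 1*5)*(-1))/2 = 6 + ((5 - 5)*(-1))/2 = 6 + (0*(-1))/2 = 6 + (1/2)*0 = 6 + 0 = 6)
r(-9, -12) + 162*T(F, -9) = (3 - 7*(-9)) + 162*6 = (3 + 63) + 972 = 66 + 972 = 1038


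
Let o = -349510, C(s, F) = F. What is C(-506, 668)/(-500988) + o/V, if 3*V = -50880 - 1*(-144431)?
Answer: -131340859927/11716982097 ≈ -11.209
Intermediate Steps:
V = 93551/3 (V = (-50880 - 1*(-144431))/3 = (-50880 + 144431)/3 = (⅓)*93551 = 93551/3 ≈ 31184.)
C(-506, 668)/(-500988) + o/V = 668/(-500988) - 349510/93551/3 = 668*(-1/500988) - 349510*3/93551 = -167/125247 - 1048530/93551 = -131340859927/11716982097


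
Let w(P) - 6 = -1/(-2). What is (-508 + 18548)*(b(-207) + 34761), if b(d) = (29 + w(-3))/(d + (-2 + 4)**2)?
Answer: 127298312900/203 ≈ 6.2709e+8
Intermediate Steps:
w(P) = 13/2 (w(P) = 6 - 1/(-2) = 6 - 1*(-1/2) = 6 + 1/2 = 13/2)
b(d) = 71/(2*(4 + d)) (b(d) = (29 + 13/2)/(d + (-2 + 4)**2) = 71/(2*(d + 2**2)) = 71/(2*(d + 4)) = 71/(2*(4 + d)))
(-508 + 18548)*(b(-207) + 34761) = (-508 + 18548)*(71/(2*(4 - 207)) + 34761) = 18040*((71/2)/(-203) + 34761) = 18040*((71/2)*(-1/203) + 34761) = 18040*(-71/406 + 34761) = 18040*(14112895/406) = 127298312900/203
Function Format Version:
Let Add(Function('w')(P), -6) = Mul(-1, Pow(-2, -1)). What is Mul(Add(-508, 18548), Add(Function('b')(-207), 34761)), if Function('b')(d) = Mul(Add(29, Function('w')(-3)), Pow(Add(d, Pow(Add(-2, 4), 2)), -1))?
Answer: Rational(127298312900, 203) ≈ 6.2709e+8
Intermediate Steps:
Function('w')(P) = Rational(13, 2) (Function('w')(P) = Add(6, Mul(-1, Pow(-2, -1))) = Add(6, Mul(-1, Rational(-1, 2))) = Add(6, Rational(1, 2)) = Rational(13, 2))
Function('b')(d) = Mul(Rational(71, 2), Pow(Add(4, d), -1)) (Function('b')(d) = Mul(Add(29, Rational(13, 2)), Pow(Add(d, Pow(Add(-2, 4), 2)), -1)) = Mul(Rational(71, 2), Pow(Add(d, Pow(2, 2)), -1)) = Mul(Rational(71, 2), Pow(Add(d, 4), -1)) = Mul(Rational(71, 2), Pow(Add(4, d), -1)))
Mul(Add(-508, 18548), Add(Function('b')(-207), 34761)) = Mul(Add(-508, 18548), Add(Mul(Rational(71, 2), Pow(Add(4, -207), -1)), 34761)) = Mul(18040, Add(Mul(Rational(71, 2), Pow(-203, -1)), 34761)) = Mul(18040, Add(Mul(Rational(71, 2), Rational(-1, 203)), 34761)) = Mul(18040, Add(Rational(-71, 406), 34761)) = Mul(18040, Rational(14112895, 406)) = Rational(127298312900, 203)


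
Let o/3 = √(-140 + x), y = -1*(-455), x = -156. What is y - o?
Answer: 455 - 6*I*√74 ≈ 455.0 - 51.614*I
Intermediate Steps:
y = 455
o = 6*I*√74 (o = 3*√(-140 - 156) = 3*√(-296) = 3*(2*I*√74) = 6*I*√74 ≈ 51.614*I)
y - o = 455 - 6*I*√74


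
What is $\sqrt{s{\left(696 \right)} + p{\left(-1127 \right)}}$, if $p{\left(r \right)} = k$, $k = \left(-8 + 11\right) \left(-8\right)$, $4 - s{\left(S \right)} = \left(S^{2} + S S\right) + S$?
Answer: $2 i \sqrt{242387} \approx 984.66 i$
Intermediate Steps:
$s{\left(S \right)} = 4 - S - 2 S^{2}$ ($s{\left(S \right)} = 4 - \left(\left(S^{2} + S S\right) + S\right) = 4 - \left(\left(S^{2} + S^{2}\right) + S\right) = 4 - \left(2 S^{2} + S\right) = 4 - \left(S + 2 S^{2}\right) = 4 - S - 2 S^{2}$)
$k = -24$ ($k = 3 \left(-8\right) = -24$)
$p{\left(r \right)} = -24$
$\sqrt{s{\left(696 \right)} + p{\left(-1127 \right)}} = \sqrt{\left(4 - 696 - 2 \cdot 696^{2}\right) - 24} = \sqrt{\left(4 - 696 - 968832\right) - 24} = \sqrt{-969524 - 24} = \sqrt{-969548} = 2 i \sqrt{242387}$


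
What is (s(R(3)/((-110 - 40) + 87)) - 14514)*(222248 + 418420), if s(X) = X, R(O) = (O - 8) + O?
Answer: -27895905040/3 ≈ -9.2986e+9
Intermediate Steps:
R(O) = -8 + 2*O (R(O) = (-8 + O) + O = -8 + 2*O)
(s(R(3)/((-110 - 40) + 87)) - 14514)*(222248 + 418420) = ((-8 + 2*3)/((-110 - 40) + 87) - 14514)*(222248 + 418420) = ((-8 + 6)/(-150 + 87) - 14514)*640668 = (-2/(-63) - 14514)*640668 = (-2*(-1/63) - 14514)*640668 = (2/63 - 14514)*640668 = -914380/63*640668 = -27895905040/3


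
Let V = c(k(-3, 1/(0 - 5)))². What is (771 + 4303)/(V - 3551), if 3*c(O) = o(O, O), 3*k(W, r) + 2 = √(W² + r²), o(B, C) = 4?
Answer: -45666/31943 ≈ -1.4296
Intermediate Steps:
k(W, r) = -⅔ + √(W² + r²)/3
c(O) = 4/3 (c(O) = (⅓)*4 = 4/3)
V = 16/9 (V = (4/3)² = 16/9 ≈ 1.7778)
(771 + 4303)/(V - 3551) = (771 + 4303)/(16/9 - 3551) = 5074/(-31943/9) = 5074*(-9/31943) = -45666/31943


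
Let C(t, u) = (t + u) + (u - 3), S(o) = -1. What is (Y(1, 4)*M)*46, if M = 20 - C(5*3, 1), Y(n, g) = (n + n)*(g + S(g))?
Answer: 1656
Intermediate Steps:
Y(n, g) = 2*n*(-1 + g) (Y(n, g) = (n + n)*(g - 1) = (2*n)*(-1 + g) = 2*n*(-1 + g))
C(t, u) = -3 + t + 2*u (C(t, u) = (t + u) + (-3 + u) = -3 + t + 2*u)
M = 6 (M = 20 - (-3 + 5*3 + 2*1) = 20 - (-3 + 15 + 2) = 20 - 1*14 = 20 - 14 = 6)
(Y(1, 4)*M)*46 = ((2*1*(-1 + 4))*6)*46 = ((2*1*3)*6)*46 = (6*6)*46 = 36*46 = 1656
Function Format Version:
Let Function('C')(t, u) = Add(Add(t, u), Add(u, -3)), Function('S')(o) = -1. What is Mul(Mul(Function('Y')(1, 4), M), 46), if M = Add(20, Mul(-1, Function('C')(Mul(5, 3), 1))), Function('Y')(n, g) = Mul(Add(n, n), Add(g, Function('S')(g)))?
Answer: 1656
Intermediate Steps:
Function('Y')(n, g) = Mul(2, n, Add(-1, g)) (Function('Y')(n, g) = Mul(Add(n, n), Add(g, -1)) = Mul(Mul(2, n), Add(-1, g)) = Mul(2, n, Add(-1, g)))
Function('C')(t, u) = Add(-3, t, Mul(2, u)) (Function('C')(t, u) = Add(Add(t, u), Add(-3, u)) = Add(-3, t, Mul(2, u)))
M = 6 (M = Add(20, Mul(-1, Add(-3, Mul(5, 3), Mul(2, 1)))) = Add(20, Mul(-1, Add(-3, 15, 2))) = Add(20, Mul(-1, 14)) = Add(20, -14) = 6)
Mul(Mul(Function('Y')(1, 4), M), 46) = Mul(Mul(Mul(2, 1, Add(-1, 4)), 6), 46) = Mul(Mul(Mul(2, 1, 3), 6), 46) = Mul(Mul(6, 6), 46) = Mul(36, 46) = 1656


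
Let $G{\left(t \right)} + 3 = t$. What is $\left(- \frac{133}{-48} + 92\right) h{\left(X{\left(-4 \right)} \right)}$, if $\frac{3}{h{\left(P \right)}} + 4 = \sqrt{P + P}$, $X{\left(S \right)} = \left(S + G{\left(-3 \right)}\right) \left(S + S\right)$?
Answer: $\frac{4549}{576} + \frac{4549 \sqrt{10}}{576} \approx 32.872$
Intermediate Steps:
$G{\left(t \right)} = -3 + t$
$X{\left(S \right)} = 2 S \left(-6 + S\right)$ ($X{\left(S \right)} = \left(S - 6\right) \left(S + S\right) = \left(S - 6\right) 2 S = \left(-6 + S\right) 2 S = 2 S \left(-6 + S\right)$)
$h{\left(P \right)} = \frac{3}{-4 + \sqrt{2} \sqrt{P}}$ ($h{\left(P \right)} = \frac{3}{-4 + \sqrt{P + P}} = \frac{3}{-4 + \sqrt{2 P}} = \frac{3}{-4 + \sqrt{2} \sqrt{P}}$)
$\left(- \frac{133}{-48} + 92\right) h{\left(X{\left(-4 \right)} \right)} = \left(- \frac{133}{-48} + 92\right) \frac{3}{-4 + \sqrt{2} \sqrt{2 \left(-4\right) \left(-6 - 4\right)}} = \left(\left(-133\right) \left(- \frac{1}{48}\right) + 92\right) \frac{3}{-4 + \sqrt{2} \sqrt{2 \left(-4\right) \left(-10\right)}} = \left(\frac{133}{48} + 92\right) \frac{3}{-4 + \sqrt{2} \sqrt{80}} = \frac{4549 \frac{3}{-4 + \sqrt{2} \cdot 4 \sqrt{5}}}{48} = \frac{4549 \frac{3}{-4 + 4 \sqrt{10}}}{48} = \frac{4549}{16 \left(-4 + 4 \sqrt{10}\right)}$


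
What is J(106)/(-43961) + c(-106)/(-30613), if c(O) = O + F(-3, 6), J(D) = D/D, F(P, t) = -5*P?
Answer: 3969838/1345778093 ≈ 0.0029498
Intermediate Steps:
J(D) = 1
c(O) = 15 + O (c(O) = O - 5*(-3) = O + 15 = 15 + O)
J(106)/(-43961) + c(-106)/(-30613) = 1/(-43961) + (15 - 106)/(-30613) = 1*(-1/43961) - 91*(-1/30613) = -1/43961 + 91/30613 = 3969838/1345778093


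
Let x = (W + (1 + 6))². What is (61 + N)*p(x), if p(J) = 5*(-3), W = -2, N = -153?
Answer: 1380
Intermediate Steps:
x = 25 (x = (-2 + (1 + 6))² = (-2 + 7)² = 5² = 25)
p(J) = -15
(61 + N)*p(x) = (61 - 153)*(-15) = -92*(-15) = 1380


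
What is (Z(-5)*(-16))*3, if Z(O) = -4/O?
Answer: -192/5 ≈ -38.400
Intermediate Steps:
(Z(-5)*(-16))*3 = (-4/(-5)*(-16))*3 = (-4*(-⅕)*(-16))*3 = ((⅘)*(-16))*3 = -64/5*3 = -192/5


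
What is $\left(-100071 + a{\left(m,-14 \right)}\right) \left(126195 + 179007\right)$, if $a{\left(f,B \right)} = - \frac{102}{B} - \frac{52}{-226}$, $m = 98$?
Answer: $- \frac{24156804223632}{791} \approx -3.054 \cdot 10^{10}$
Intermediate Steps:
$a{\left(f,B \right)} = \frac{26}{113} - \frac{102}{B}$ ($a{\left(f,B \right)} = - \frac{102}{B} - - \frac{26}{113} = - \frac{102}{B} + \frac{26}{113} = \frac{26}{113} - \frac{102}{B}$)
$\left(-100071 + a{\left(m,-14 \right)}\right) \left(126195 + 179007\right) = \left(-100071 - \left(- \frac{26}{113} + \frac{102}{-14}\right)\right) \left(126195 + 179007\right) = \left(-100071 + \left(\frac{26}{113} - - \frac{51}{7}\right)\right) 305202 = \left(-100071 + \left(\frac{26}{113} + \frac{51}{7}\right)\right) 305202 = \left(-100071 + \frac{5945}{791}\right) 305202 = \left(- \frac{79150216}{791}\right) 305202 = - \frac{24156804223632}{791}$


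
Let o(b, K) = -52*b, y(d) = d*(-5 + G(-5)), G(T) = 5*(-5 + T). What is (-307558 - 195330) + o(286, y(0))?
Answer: -517760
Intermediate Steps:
G(T) = -25 + 5*T
y(d) = -55*d (y(d) = d*(-5 + (-25 + 5*(-5))) = d*(-5 + (-25 - 25)) = d*(-5 - 50) = d*(-55) = -55*d)
(-307558 - 195330) + o(286, y(0)) = (-307558 - 195330) - 52*286 = -502888 - 14872 = -517760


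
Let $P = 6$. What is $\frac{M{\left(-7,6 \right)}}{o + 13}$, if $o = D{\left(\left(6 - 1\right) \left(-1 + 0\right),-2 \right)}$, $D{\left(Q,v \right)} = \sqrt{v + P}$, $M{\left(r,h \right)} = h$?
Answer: $\frac{2}{5} \approx 0.4$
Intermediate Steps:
$D{\left(Q,v \right)} = \sqrt{6 + v}$ ($D{\left(Q,v \right)} = \sqrt{v + 6} = \sqrt{6 + v}$)
$o = 2$ ($o = \sqrt{6 - 2} = \sqrt{4} = 2$)
$\frac{M{\left(-7,6 \right)}}{o + 13} = \frac{6}{2 + 13} = \frac{6}{15} = 6 \cdot \frac{1}{15} = \frac{2}{5}$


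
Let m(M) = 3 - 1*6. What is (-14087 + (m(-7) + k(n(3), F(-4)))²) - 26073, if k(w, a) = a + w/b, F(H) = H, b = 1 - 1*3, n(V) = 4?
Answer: -40079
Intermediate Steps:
b = -2 (b = 1 - 3 = -2)
m(M) = -3 (m(M) = 3 - 6 = -3)
k(w, a) = a - w/2 (k(w, a) = a + w/(-2) = a + w*(-½) = a - w/2)
(-14087 + (m(-7) + k(n(3), F(-4)))²) - 26073 = (-14087 + (-3 + (-4 - ½*4))²) - 26073 = (-14087 + (-3 + (-4 - 2))²) - 26073 = (-14087 + (-3 - 6)²) - 26073 = (-14087 + (-9)²) - 26073 = (-14087 + 81) - 26073 = -14006 - 26073 = -40079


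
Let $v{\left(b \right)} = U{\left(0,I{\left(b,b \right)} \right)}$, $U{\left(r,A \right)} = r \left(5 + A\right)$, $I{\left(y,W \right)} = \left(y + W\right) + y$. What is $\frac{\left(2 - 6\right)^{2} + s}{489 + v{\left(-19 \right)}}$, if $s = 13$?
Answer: $\frac{29}{489} \approx 0.059305$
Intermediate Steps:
$I{\left(y,W \right)} = W + 2 y$ ($I{\left(y,W \right)} = \left(W + y\right) + y = W + 2 y$)
$v{\left(b \right)} = 0$ ($v{\left(b \right)} = 0 \left(5 + \left(b + 2 b\right)\right) = 0 \left(5 + 3 b\right) = 0$)
$\frac{\left(2 - 6\right)^{2} + s}{489 + v{\left(-19 \right)}} = \frac{\left(2 - 6\right)^{2} + 13}{489 + 0} = \frac{\left(-4\right)^{2} + 13}{489} = \left(16 + 13\right) \frac{1}{489} = 29 \cdot \frac{1}{489} = \frac{29}{489}$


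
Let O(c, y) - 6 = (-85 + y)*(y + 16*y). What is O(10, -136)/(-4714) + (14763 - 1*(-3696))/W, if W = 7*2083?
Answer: -525947348/4909631 ≈ -107.13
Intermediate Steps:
W = 14581
O(c, y) = 6 + 17*y*(-85 + y) (O(c, y) = 6 + (-85 + y)*(y + 16*y) = 6 + (-85 + y)*(17*y) = 6 + 17*y*(-85 + y))
O(10, -136)/(-4714) + (14763 - 1*(-3696))/W = (6 - 1445*(-136) + 17*(-136)**2)/(-4714) + (14763 - 1*(-3696))/14581 = (6 + 196520 + 17*18496)*(-1/4714) + (14763 + 3696)*(1/14581) = (6 + 196520 + 314432)*(-1/4714) + 18459*(1/14581) = 510958*(-1/4714) + 2637/2083 = -255479/2357 + 2637/2083 = -525947348/4909631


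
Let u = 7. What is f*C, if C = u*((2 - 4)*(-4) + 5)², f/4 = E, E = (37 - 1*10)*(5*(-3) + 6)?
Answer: -1149876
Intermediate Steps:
E = -243 (E = (37 - 10)*(-15 + 6) = 27*(-9) = -243)
f = -972 (f = 4*(-243) = -972)
C = 1183 (C = 7*((2 - 4)*(-4) + 5)² = 7*(-2*(-4) + 5)² = 7*(8 + 5)² = 7*13² = 7*169 = 1183)
f*C = -972*1183 = -1149876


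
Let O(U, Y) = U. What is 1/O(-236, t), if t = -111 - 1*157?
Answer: -1/236 ≈ -0.0042373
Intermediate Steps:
t = -268 (t = -111 - 157 = -268)
1/O(-236, t) = 1/(-236) = -1/236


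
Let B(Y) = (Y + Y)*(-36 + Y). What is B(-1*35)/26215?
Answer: 142/749 ≈ 0.18959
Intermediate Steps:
B(Y) = 2*Y*(-36 + Y) (B(Y) = (2*Y)*(-36 + Y) = 2*Y*(-36 + Y))
B(-1*35)/26215 = (2*(-1*35)*(-36 - 1*35))/26215 = (2*(-35)*(-36 - 35))*(1/26215) = (2*(-35)*(-71))*(1/26215) = 4970*(1/26215) = 142/749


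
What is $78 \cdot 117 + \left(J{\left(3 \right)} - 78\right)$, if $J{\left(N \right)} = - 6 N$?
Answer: $9030$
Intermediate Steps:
$78 \cdot 117 + \left(J{\left(3 \right)} - 78\right) = 78 \cdot 117 - 96 = 9126 - 96 = 9030$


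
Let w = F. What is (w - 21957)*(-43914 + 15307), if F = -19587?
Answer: 1188449208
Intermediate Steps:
w = -19587
(w - 21957)*(-43914 + 15307) = (-19587 - 21957)*(-43914 + 15307) = -41544*(-28607) = 1188449208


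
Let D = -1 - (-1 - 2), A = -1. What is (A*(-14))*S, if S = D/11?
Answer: 28/11 ≈ 2.5455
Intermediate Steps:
D = 2 (D = -1 - 1*(-3) = -1 + 3 = 2)
S = 2/11 ≈ 0.18182
(A*(-14))*S = -1*(-14)*(2/11) = 14*(2/11) = 28/11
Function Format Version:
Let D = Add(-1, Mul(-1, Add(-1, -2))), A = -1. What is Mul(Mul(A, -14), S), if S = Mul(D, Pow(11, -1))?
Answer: Rational(28, 11) ≈ 2.5455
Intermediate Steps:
D = 2 (D = Add(-1, Mul(-1, -3)) = Add(-1, 3) = 2)
S = Rational(2, 11) (S = Mul(2, Pow(11, -1)) = Mul(2, Rational(1, 11)) = Rational(2, 11) ≈ 0.18182)
Mul(Mul(A, -14), S) = Mul(Mul(-1, -14), Rational(2, 11)) = Mul(14, Rational(2, 11)) = Rational(28, 11)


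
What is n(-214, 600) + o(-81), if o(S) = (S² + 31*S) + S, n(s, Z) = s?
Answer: 3755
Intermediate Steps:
o(S) = S² + 32*S
n(-214, 600) + o(-81) = -214 - 81*(32 - 81) = -214 - 81*(-49) = -214 + 3969 = 3755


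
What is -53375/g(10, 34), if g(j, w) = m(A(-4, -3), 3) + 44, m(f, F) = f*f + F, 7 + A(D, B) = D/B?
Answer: -480375/712 ≈ -674.68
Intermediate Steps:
A(D, B) = -7 + D/B
m(f, F) = F + f² (m(f, F) = f² + F = F + f²)
g(j, w) = 712/9 (g(j, w) = (3 + (-7 - 4/(-3))²) + 44 = (3 + (-7 - 4*(-⅓))²) + 44 = (3 + (-7 + 4/3)²) + 44 = (3 + (-17/3)²) + 44 = (3 + 289/9) + 44 = 316/9 + 44 = 712/9)
-53375/g(10, 34) = -53375/712/9 = -53375*9/712 = -480375/712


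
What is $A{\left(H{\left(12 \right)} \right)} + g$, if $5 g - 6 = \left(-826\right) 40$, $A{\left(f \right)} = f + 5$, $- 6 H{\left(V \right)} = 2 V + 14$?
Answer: $- \frac{99122}{15} \approx -6608.1$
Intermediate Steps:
$H{\left(V \right)} = - \frac{7}{3} - \frac{V}{3}$ ($H{\left(V \right)} = - \frac{2 V + 14}{6} = - \frac{14 + 2 V}{6} = - \frac{7}{3} - \frac{V}{3}$)
$A{\left(f \right)} = 5 + f$
$g = - \frac{33034}{5}$ ($g = \frac{6}{5} + \frac{\left(-826\right) 40}{5} = \frac{6}{5} + \frac{1}{5} \left(-33040\right) = \frac{6}{5} - 6608 = - \frac{33034}{5} \approx -6606.8$)
$A{\left(H{\left(12 \right)} \right)} + g = \left(5 - \frac{19}{3}\right) - \frac{33034}{5} = - \frac{4}{3} - \frac{33034}{5} = - \frac{99122}{15}$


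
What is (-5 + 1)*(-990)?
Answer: 3960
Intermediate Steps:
(-5 + 1)*(-990) = -4*(-990) = 3960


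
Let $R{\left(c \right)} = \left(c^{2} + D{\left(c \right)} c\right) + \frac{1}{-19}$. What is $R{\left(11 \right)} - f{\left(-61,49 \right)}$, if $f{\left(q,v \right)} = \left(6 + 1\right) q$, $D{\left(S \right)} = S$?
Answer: $\frac{12710}{19} \approx 668.95$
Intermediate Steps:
$f{\left(q,v \right)} = 7 q$
$R{\left(c \right)} = - \frac{1}{19} + 2 c^{2}$ ($R{\left(c \right)} = \left(c^{2} + c c\right) + \frac{1}{-19} = \left(c^{2} + c^{2}\right) - \frac{1}{19} = 2 c^{2} - \frac{1}{19} = - \frac{1}{19} + 2 c^{2}$)
$R{\left(11 \right)} - f{\left(-61,49 \right)} = \left(- \frac{1}{19} + 2 \cdot 11^{2}\right) - 7 \left(-61\right) = \left(- \frac{1}{19} + 2 \cdot 121\right) - -427 = \left(- \frac{1}{19} + 242\right) + 427 = \frac{4597}{19} + 427 = \frac{12710}{19}$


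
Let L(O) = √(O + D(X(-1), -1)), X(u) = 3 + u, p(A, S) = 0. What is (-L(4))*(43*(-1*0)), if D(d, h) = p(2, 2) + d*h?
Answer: 0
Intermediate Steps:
D(d, h) = d*h (D(d, h) = 0 + d*h = d*h)
L(O) = √(-2 + O) (L(O) = √(O + (3 - 1)*(-1)) = √(O + 2*(-1)) = √(O - 2) = √(-2 + O))
(-L(4))*(43*(-1*0)) = (-√(-2 + 4))*(43*(-1*0)) = (-√2)*(43*0) = -√2*0 = 0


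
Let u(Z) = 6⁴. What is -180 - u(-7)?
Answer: -1476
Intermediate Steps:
u(Z) = 1296
-180 - u(-7) = -180 - 1*1296 = -180 - 1296 = -1476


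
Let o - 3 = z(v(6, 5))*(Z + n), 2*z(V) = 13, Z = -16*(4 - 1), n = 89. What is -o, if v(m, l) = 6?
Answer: -539/2 ≈ -269.50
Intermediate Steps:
Z = -48 (Z = -16*3 = -48)
z(V) = 13/2 (z(V) = (½)*13 = 13/2)
o = 539/2 (o = 3 + 13*(-48 + 89)/2 = 3 + (13/2)*41 = 3 + 533/2 = 539/2 ≈ 269.50)
-o = -1*539/2 = -539/2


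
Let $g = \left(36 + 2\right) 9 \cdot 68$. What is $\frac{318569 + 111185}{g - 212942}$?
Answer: $- \frac{214877}{94843} \approx -2.2656$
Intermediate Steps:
$g = 23256$ ($g = 38 \cdot 9 \cdot 68 = 342 \cdot 68 = 23256$)
$\frac{318569 + 111185}{g - 212942} = \frac{318569 + 111185}{23256 - 212942} = \frac{429754}{-189686} = 429754 \left(- \frac{1}{189686}\right) = - \frac{214877}{94843}$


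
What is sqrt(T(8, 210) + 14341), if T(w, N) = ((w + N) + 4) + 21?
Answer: 2*sqrt(3646) ≈ 120.76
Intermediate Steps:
T(w, N) = 25 + N + w (T(w, N) = ((N + w) + 4) + 21 = (4 + N + w) + 21 = 25 + N + w)
sqrt(T(8, 210) + 14341) = sqrt((25 + 210 + 8) + 14341) = sqrt(243 + 14341) = sqrt(14584) = 2*sqrt(3646)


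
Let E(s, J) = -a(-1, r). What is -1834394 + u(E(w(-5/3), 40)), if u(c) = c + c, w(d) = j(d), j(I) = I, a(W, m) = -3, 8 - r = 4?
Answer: -1834388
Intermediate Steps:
r = 4 (r = 8 - 1*4 = 8 - 4 = 4)
w(d) = d
E(s, J) = 3 (E(s, J) = -1*(-3) = 3)
u(c) = 2*c
-1834394 + u(E(w(-5/3), 40)) = -1834394 + 2*3 = -1834394 + 6 = -1834388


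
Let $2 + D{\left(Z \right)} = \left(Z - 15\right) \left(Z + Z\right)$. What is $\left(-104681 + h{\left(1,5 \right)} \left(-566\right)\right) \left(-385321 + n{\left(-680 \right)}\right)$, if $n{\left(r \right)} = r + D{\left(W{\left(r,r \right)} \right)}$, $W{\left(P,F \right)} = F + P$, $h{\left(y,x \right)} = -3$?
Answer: $-345404673051$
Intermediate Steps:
$D{\left(Z \right)} = -2 + 2 Z \left(-15 + Z\right)$ ($D{\left(Z \right)} = -2 + \left(Z - 15\right) \left(Z + Z\right) = -2 + \left(-15 + Z\right) 2 Z = -2 + 2 Z \left(-15 + Z\right)$)
$n{\left(r \right)} = -2 - 59 r + 8 r^{2}$ ($n{\left(r \right)} = r - \left(2 - 2 \left(r + r\right)^{2} + 30 \left(r + r\right)\right) = r - \left(2 - 2 \cdot 4 r^{2} + 30 \cdot 2 r\right) = r - \left(2 + 60 r - 8 r^{2}\right) = r - \left(2 - 8 r^{2} + 60 r\right) = -2 - 59 r + 8 r^{2}$)
$\left(-104681 + h{\left(1,5 \right)} \left(-566\right)\right) \left(-385321 + n{\left(-680 \right)}\right) = \left(-104681 - -1698\right) \left(-385321 - \left(-40118 - 3699200\right)\right) = \left(-104681 + 1698\right) \left(-385321 + \left(-2 + 40120 + 8 \cdot 462400\right)\right) = - 102983 \left(-385321 + \left(-2 + 40120 + 3699200\right)\right) = - 102983 \left(-385321 + 3739318\right) = \left(-102983\right) 3353997 = -345404673051$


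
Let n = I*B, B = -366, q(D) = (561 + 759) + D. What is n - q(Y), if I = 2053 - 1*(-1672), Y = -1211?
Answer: -1363459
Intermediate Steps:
I = 3725 (I = 2053 + 1672 = 3725)
q(D) = 1320 + D
n = -1363350 (n = 3725*(-366) = -1363350)
n - q(Y) = -1363350 - (1320 - 1211) = -1363350 - 1*109 = -1363350 - 109 = -1363459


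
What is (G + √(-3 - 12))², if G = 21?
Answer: (21 + I*√15)² ≈ 426.0 + 162.67*I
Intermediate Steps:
(G + √(-3 - 12))² = (21 + √(-3 - 12))² = (21 + √(-15))² = (21 + I*√15)²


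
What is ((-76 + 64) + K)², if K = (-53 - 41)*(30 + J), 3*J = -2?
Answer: 69022864/9 ≈ 7.6692e+6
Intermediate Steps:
J = -⅔ (J = (⅓)*(-2) = -⅔ ≈ -0.66667)
K = -8272/3 (K = (-53 - 41)*(30 - ⅔) = -94*88/3 = -8272/3 ≈ -2757.3)
((-76 + 64) + K)² = ((-76 + 64) - 8272/3)² = (-12 - 8272/3)² = (-8308/3)² = 69022864/9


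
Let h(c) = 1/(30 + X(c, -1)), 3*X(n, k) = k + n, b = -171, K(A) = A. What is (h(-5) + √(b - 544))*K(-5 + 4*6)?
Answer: 19/28 + 19*I*√715 ≈ 0.67857 + 508.05*I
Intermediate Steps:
X(n, k) = k/3 + n/3 (X(n, k) = (k + n)/3 = k/3 + n/3)
h(c) = 1/(89/3 + c/3) (h(c) = 1/(30 + ((⅓)*(-1) + c/3)) = 1/(30 + (-⅓ + c/3)) = 1/(89/3 + c/3))
(h(-5) + √(b - 544))*K(-5 + 4*6) = (3/(89 - 5) + √(-171 - 544))*(-5 + 4*6) = (3/84 + √(-715))*(-5 + 24) = (3*(1/84) + I*√715)*19 = (1/28 + I*√715)*19 = 19/28 + 19*I*√715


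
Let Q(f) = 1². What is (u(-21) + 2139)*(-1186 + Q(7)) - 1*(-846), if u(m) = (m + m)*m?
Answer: -3579039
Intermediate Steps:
Q(f) = 1
u(m) = 2*m² (u(m) = (2*m)*m = 2*m²)
(u(-21) + 2139)*(-1186 + Q(7)) - 1*(-846) = (2*(-21)² + 2139)*(-1186 + 1) - 1*(-846) = (2*441 + 2139)*(-1185) + 846 = (882 + 2139)*(-1185) + 846 = 3021*(-1185) + 846 = -3579885 + 846 = -3579039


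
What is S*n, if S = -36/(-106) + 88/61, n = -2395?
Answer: -13799990/3233 ≈ -4268.5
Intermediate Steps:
S = 5762/3233 (S = -36*(-1/106) + 88*(1/61) = 18/53 + 88/61 = 5762/3233 ≈ 1.7822)
S*n = (5762/3233)*(-2395) = -13799990/3233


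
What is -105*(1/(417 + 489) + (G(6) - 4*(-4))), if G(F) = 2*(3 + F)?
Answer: -1078175/302 ≈ -3570.1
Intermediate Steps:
G(F) = 6 + 2*F
-105*(1/(417 + 489) + (G(6) - 4*(-4))) = -105*(1/(417 + 489) + ((6 + 2*6) - 4*(-4))) = -105*(1/906 + ((6 + 12) + 16)) = -105*(1/906 + (18 + 16)) = -105*(1/906 + 34) = -105*30805/906 = -1078175/302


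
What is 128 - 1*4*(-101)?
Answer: 532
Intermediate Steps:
128 - 1*4*(-101) = 128 - 4*(-101) = 128 + 404 = 532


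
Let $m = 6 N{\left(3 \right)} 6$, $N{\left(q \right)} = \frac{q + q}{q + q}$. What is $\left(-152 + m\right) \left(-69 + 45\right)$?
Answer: $2784$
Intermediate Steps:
$N{\left(q \right)} = 1$ ($N{\left(q \right)} = \frac{2 q}{2 q} = 2 q \frac{1}{2 q} = 1$)
$m = 36$ ($m = 6 \cdot 1 \cdot 6 = 6 \cdot 6 = 36$)
$\left(-152 + m\right) \left(-69 + 45\right) = \left(-152 + 36\right) \left(-69 + 45\right) = \left(-116\right) \left(-24\right) = 2784$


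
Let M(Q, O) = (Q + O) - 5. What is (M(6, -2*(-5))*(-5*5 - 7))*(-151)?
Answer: 53152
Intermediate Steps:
M(Q, O) = -5 + O + Q (M(Q, O) = (O + Q) - 5 = -5 + O + Q)
(M(6, -2*(-5))*(-5*5 - 7))*(-151) = ((-5 - 2*(-5) + 6)*(-5*5 - 7))*(-151) = ((-5 + 10 + 6)*(-25 - 7))*(-151) = (11*(-32))*(-151) = -352*(-151) = 53152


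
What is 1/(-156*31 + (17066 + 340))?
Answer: 1/12570 ≈ 7.9555e-5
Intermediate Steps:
1/(-156*31 + (17066 + 340)) = 1/(-4836 + 17406) = 1/12570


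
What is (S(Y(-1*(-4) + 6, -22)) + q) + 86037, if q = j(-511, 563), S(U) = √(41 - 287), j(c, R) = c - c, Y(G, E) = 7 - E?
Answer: 86037 + I*√246 ≈ 86037.0 + 15.684*I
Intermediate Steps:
j(c, R) = 0
S(U) = I*√246 (S(U) = √(-246) = I*√246)
q = 0
(S(Y(-1*(-4) + 6, -22)) + q) + 86037 = (I*√246 + 0) + 86037 = I*√246 + 86037 = 86037 + I*√246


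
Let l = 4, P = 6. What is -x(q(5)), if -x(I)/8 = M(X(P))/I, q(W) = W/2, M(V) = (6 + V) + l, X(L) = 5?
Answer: 48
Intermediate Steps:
M(V) = 10 + V (M(V) = (6 + V) + 4 = 10 + V)
q(W) = W/2 (q(W) = W*(½) = W/2)
x(I) = -120/I (x(I) = -8*(10 + 5)/I = -120/I)
-x(q(5)) = -(-120)/((½)*5) = -(-120)/5/2 = -(-120)*2/5 = -1*(-48) = 48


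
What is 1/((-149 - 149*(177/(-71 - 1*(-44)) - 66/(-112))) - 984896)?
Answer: -504/496014637 ≈ -1.0161e-6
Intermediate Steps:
1/((-149 - 149*(177/(-71 - 1*(-44)) - 66/(-112))) - 984896) = 1/((-149 - 149*(177/(-71 + 44) - 66*(-1/112))) - 984896) = 1/((-149 - 149*(177/(-27) + 33/56)) - 984896) = 1/((-149 - 149*(177*(-1/27) + 33/56)) - 984896) = 1/((-149 - 149*(-59/9 + 33/56)) - 984896) = 1/((-149 - 149*(-3007/504)) - 984896) = 1/((-149 + 448043/504) - 984896) = 1/(372947/504 - 984896) = 1/(-496014637/504) = -504/496014637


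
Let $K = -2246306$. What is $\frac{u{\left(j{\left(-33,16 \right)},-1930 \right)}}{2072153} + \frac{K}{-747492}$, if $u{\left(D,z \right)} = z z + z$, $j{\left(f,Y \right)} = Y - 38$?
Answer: $\frac{3718790004029}{774458895138} \approx 4.8018$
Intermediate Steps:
$j{\left(f,Y \right)} = -38 + Y$
$u{\left(D,z \right)} = z + z^{2}$ ($u{\left(D,z \right)} = z^{2} + z = z + z^{2}$)
$\frac{u{\left(j{\left(-33,16 \right)},-1930 \right)}}{2072153} + \frac{K}{-747492} = \frac{\left(-1930\right) \left(1 - 1930\right)}{2072153} - \frac{2246306}{-747492} = \left(-1930\right) \left(-1929\right) \frac{1}{2072153} - - \frac{1123153}{373746} = 3722970 \cdot \frac{1}{2072153} + \frac{1123153}{373746} = \frac{3722970}{2072153} + \frac{1123153}{373746} = \frac{3718790004029}{774458895138}$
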